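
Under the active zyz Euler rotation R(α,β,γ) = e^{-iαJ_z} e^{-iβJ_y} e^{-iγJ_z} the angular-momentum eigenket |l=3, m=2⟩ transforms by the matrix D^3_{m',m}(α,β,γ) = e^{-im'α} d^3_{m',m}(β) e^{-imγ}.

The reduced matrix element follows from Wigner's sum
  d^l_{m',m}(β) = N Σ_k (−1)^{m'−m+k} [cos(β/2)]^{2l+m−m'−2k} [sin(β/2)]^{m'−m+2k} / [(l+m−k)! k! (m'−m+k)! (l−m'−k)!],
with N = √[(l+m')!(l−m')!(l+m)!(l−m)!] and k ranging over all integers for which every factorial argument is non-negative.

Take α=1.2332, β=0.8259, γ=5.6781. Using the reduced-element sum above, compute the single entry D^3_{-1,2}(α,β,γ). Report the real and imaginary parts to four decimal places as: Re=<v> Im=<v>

Split into d^3_{-1,2}(β=0.8259) × two z-phases.
With c≡cos(β/2)=0.915941 and s≡sin(β/2)=0.401313, N=[2·24·120·1]^{1/2}=75.894664
k: max(0,(2)−(-1))=3 … min(3+(2),3−(-1))=4
  k=3: (−1)^0·75.8947/(12)·0.9159^3·0.4013^3 = +0.314110
  k=4: (−1)^1·75.8947/(24)·0.9159^1·0.4013^5 = -0.030150
d^3_{-1,2}(0.8259) = +0.314110 -0.030150 = +0.283961
Attach z-rotation phases: D = e^{-i(-1)(1.2332)}·(+0.283961)·e^{-i(2)(5.6781)} = -0.217510+0.182546i

Re=-0.2175 Im=0.1825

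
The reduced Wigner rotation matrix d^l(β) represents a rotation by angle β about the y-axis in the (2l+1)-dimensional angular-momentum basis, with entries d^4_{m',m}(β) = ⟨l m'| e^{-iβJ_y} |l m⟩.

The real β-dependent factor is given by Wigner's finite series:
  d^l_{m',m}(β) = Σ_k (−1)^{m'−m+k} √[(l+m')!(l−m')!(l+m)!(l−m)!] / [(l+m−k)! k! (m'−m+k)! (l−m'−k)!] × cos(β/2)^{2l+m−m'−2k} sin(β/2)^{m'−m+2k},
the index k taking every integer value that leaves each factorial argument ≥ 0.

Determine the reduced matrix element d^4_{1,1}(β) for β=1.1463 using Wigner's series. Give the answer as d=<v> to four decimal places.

d=-0.1901

d^4_{1,1}(β=1.1463) via Wigner's sum:
With c≡cos(β/2)=0.840197 and s≡sin(β/2)=0.542281, N=[120·6·120·6]^{1/2}=720.000000
The bounds max(0,m−m')=0 and min(l+m,l−m')=3 give 4 terms
  k=0: (−1)^0·720.0000/(720)·0.8402^8·0.5423^0 = +0.248341
  k=1: (−1)^1·720.0000/(48)·0.8402^6·0.5423^2 = -1.551770
  k=2: (−1)^2·720.0000/(24)·0.8402^4·0.5423^4 = +1.292839
  k=3: (−1)^3·720.0000/(72)·0.8402^2·0.5423^6 = -0.179519
d^4_{1,1}(1.1463) = +0.248341 -1.551770 +1.292839 -0.179519 = -0.190109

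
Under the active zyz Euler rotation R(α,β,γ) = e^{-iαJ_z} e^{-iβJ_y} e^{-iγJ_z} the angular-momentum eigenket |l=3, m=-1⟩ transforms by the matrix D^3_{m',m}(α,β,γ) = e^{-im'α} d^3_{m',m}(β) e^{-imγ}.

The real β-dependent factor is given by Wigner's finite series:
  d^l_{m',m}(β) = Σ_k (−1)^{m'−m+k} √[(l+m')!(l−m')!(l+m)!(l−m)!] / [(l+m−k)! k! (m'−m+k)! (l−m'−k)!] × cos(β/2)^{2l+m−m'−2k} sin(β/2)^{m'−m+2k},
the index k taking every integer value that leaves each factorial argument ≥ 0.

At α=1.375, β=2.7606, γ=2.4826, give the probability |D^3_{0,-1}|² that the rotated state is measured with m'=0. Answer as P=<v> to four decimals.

P=0.2838

First d^3_{0,-1}(β=2.7606), then the phase factors e^{-i(0)α} and e^{-i(-1)γ}:
Half-angle: c=0.189346, s=0.981910. N=√(6·6·2·24)=41.569219
Admissible k: 0..2 (factorial args all ≥0)
  k=0: (−1)^1·41.5692/(12)·0.1893^5·0.9819^1 = -0.000828
  k=1: (−1)^2·41.5692/(4)·0.1893^3·0.9819^3 = +0.066788
  k=2: (−1)^3·41.5692/(12)·0.1893^1·0.9819^5 = -0.598696
d^3_{0,-1}(2.7606) = -0.000828 +0.066788 -0.598696 = -0.532736
|D^3_{0,-1}|² = |d^3_{0,-1}(β)|² = (-0.532736)² = 0.283808 (the z-rotation phases have unit modulus)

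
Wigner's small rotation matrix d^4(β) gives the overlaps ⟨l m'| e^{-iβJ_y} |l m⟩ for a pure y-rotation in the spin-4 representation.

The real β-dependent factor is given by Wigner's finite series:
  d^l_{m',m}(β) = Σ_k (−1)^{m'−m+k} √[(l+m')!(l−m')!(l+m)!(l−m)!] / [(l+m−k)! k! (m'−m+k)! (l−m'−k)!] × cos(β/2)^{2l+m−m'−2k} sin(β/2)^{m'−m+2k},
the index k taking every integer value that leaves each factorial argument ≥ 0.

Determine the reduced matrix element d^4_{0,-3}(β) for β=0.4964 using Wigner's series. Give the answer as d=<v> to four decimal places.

d=-0.1405

d^4_{0,-3}(β=0.4964) via Wigner's sum:
c=cos(0.4964/2)=0.969356, s=sin(0.4964/2)=0.245660; N=√[24·24·1·5040]=1703.830978
Admissible k: 0..1 (factorial args all ≥0)
  k=0: (−1)^3·1703.8310/(144)·0.9694^5·0.2457^3 = -0.150135
  k=1: (−1)^4·1703.8310/(144)·0.9694^3·0.2457^5 = +0.009642
d^4_{0,-3}(0.4964) = -0.150135 +0.009642 = -0.140493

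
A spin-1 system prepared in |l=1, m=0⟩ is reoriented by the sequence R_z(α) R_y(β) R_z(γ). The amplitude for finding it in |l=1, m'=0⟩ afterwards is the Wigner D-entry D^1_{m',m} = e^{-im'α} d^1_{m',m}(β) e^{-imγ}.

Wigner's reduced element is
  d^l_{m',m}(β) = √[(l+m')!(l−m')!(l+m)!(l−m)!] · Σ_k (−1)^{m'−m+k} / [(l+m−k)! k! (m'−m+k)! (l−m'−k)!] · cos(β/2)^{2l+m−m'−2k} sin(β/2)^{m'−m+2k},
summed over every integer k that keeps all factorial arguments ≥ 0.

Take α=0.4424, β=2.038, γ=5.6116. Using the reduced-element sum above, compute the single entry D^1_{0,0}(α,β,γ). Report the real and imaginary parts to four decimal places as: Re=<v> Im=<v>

Re=-0.4504 Im=0.0000

First d^1_{0,0}(β=2.038), then the phase factors e^{-i(0)α} and e^{-i(0)γ}:
With c≡cos(β/2)=0.524218 and s≡sin(β/2)=0.851584, N=[1·1·1·1]^{1/2}=1.000000
The bounds max(0,m−m')=0 and min(l+m,l−m')=1 give 2 terms
  k=0: (−1)^0·1.0000/(1)·0.5242^2·0.8516^0 = +0.274804
  k=1: (−1)^1·1.0000/(1)·0.5242^0·0.8516^2 = -0.725196
d^1_{0,0}(2.038) = +0.274804 -0.725196 = -0.450391
Phases: e^{-i·(0)·0.4424}=+1.000000+0.000000i, e^{-i·(0)·5.6116}=+1.000000+0.000000i ⇒ D=-0.450391+0.000000i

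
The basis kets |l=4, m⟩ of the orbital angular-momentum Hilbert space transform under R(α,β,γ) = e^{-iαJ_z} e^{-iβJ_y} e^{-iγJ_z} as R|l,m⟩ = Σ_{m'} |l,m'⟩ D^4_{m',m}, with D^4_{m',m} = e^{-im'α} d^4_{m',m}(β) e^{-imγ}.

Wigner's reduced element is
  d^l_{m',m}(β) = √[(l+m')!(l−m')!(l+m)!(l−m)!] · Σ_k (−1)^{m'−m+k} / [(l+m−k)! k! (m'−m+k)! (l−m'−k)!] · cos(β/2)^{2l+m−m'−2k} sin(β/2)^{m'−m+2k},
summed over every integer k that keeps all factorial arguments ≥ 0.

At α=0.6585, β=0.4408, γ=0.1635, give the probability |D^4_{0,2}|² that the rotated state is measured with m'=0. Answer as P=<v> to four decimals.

D^4_{0,2}(0.6585,0.4408,0.1635) = e^{-i·0·0.6585}·d^4_{0,2}(0.4408)·e^{-i·2·0.1635}. Compute d first:
Half-angle: c=0.975810, s=0.218620. N=√(24·24·720·2)=910.735966
k: max(0,(2)−(0))=2 … min(4+(2),4−(0))=4
  k=2: (−1)^0·910.7360/(96)·0.9758^6·0.2186^2 = +0.391465
  k=3: (−1)^1·910.7360/(36)·0.9758^4·0.2186^4 = -0.052397
  k=4: (−1)^2·910.7360/(96)·0.9758^2·0.2186^6 = +0.000986
d^4_{0,2}(0.4408) = +0.391465 -0.052397 +0.000986 = +0.340054
|D^4_{0,2}|² = |d^4_{0,2}(β)|² = (+0.340054)² = 0.115636 (the z-rotation phases have unit modulus)

P=0.1156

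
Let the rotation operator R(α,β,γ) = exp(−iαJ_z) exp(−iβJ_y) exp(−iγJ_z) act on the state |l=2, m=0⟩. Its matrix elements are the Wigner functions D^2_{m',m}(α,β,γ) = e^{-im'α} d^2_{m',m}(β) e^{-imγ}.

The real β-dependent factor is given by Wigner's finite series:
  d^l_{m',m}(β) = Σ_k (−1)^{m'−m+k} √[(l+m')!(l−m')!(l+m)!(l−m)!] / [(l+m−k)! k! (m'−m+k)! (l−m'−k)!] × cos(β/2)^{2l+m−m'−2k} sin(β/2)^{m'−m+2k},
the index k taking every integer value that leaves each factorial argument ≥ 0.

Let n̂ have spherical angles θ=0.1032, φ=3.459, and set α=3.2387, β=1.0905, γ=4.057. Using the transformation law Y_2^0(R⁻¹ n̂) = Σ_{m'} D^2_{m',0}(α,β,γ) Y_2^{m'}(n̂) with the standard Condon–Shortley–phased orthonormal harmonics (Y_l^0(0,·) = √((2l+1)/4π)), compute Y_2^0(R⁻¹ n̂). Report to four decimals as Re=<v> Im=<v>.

Re=-0.0305 Im=0.0000

Need the full column D^2_{m',0} for m'=−2..2 at α=3.2387, β=1.0905, γ=4.057.
cos(β/2)=0.854998, sin(β/2)=0.518632
d^2_{-2,0}: single k=2 term ⇒ +0.481641;  D = +0.472586+0.092955i
d^2_{-1,0}: k∈[1..2] ⇒ +0.794017 -0.292158 = +0.501858;  D = -0.499494-0.048658i
d^2_{0,0}: k∈[0..2] ⇒ +0.534392 -0.786517 +0.072350 = -0.179776;  D = -0.179776+0.000000i
d^2_{1,0}: k∈[0..1] ⇒ -0.794017 +0.292158 = -0.501858;  D = +0.499494-0.048658i
d^2_{2,0}: single k=0 term ⇒ +0.481641;  D = +0.472586-0.092955i
Y_2^{m'}(θ=0.1032,φ=3.459) and Σ D·Y over m':
  (+0.4726+0.0930i)·(+0.0033-0.0024i)  (-0.4995-0.0487i)·(-0.0752+0.0247i)  (-0.1798+0.0000i)·(+0.6207+0.0000i)  (+0.4995-0.0487i)·(+0.0752+0.0247i)  (+0.4726-0.0930i)·(+0.0033+0.0024i)
Y_2^0(R⁻¹ n̂) = -0.030487+0.000000i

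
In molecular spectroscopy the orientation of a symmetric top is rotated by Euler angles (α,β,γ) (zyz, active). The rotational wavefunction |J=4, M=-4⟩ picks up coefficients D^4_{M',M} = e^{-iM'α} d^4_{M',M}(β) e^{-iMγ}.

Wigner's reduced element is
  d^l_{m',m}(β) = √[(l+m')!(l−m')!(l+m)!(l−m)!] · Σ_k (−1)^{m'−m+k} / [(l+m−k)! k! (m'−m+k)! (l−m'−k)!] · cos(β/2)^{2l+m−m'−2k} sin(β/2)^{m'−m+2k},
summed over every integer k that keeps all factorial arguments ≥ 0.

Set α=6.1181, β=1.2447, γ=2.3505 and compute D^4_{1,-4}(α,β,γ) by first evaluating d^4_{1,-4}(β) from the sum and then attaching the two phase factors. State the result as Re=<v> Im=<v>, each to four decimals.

Re=0.2675 Im=0.0383

Split into d^4_{1,-4}(β=1.2447) × two z-phases.
Half-angle: c=0.812511, s=0.582946. N=√(120·6·1·40320)=5387.986637
Admissible k: 0..0 (factorial args all ≥0)
  k=0: (−1)^5·5387.9866/(720)·0.8125^3·0.5829^5 = -0.270224
d^4_{1,-4}(1.2447) = -0.270224
Phases: e^{-i·(1)·6.1181}=+0.986404+0.164336i, e^{-i·(-4)·2.3505}=-0.999741+0.022776i ⇒ D=+0.267492+0.038325i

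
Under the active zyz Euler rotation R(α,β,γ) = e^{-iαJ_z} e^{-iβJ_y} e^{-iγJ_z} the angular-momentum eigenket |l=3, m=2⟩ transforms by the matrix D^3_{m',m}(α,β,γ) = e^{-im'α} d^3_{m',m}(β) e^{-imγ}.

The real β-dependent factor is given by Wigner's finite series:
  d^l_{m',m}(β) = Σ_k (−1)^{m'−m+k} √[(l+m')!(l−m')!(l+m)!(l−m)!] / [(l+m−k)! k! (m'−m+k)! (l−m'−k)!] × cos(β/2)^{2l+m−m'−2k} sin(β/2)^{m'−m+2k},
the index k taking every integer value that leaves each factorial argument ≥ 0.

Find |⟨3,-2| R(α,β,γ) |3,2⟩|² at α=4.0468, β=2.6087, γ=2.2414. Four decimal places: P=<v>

P=0.2559

D^3_{-2,2}(4.0468,2.6087,2.2414) = e^{-i·-2·4.0468}·d^3_{-2,2}(2.6087)·e^{-i·2·2.2414}. Compute d first:
c=cos(2.6087/2)=0.263305, s=sin(2.6087/2)=0.964713; N=√[1·120·120·1]=120.000000
The bounds max(0,m−m')=4 and min(l+m,l−m')=5 give 2 terms
  k=4: (−1)^0·120.0000/(24)·0.2633^2·0.9647^4 = +0.300248
  k=5: (−1)^1·120.0000/(120)·0.2633^0·0.9647^6 = -0.806098
d^3_{-2,2}(2.6087) = +0.300248 -0.806098 = -0.505851
|D^3_{-2,2}|² = |d^3_{-2,2}(β)|² = (-0.505851)² = 0.255885 (the z-rotation phases have unit modulus)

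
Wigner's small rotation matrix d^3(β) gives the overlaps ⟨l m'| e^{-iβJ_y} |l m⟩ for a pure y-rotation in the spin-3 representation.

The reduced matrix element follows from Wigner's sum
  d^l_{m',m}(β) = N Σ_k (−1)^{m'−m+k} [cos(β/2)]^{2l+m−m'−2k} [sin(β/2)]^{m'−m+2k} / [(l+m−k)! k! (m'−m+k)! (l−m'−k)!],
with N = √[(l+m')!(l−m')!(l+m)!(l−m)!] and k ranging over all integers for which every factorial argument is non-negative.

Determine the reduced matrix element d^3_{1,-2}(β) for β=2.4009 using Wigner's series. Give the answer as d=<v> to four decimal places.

d=0.5628

d^3_{1,-2}(β=2.4009) via Wigner's sum:
c=cos(2.4009/2)=0.361938, s=sin(2.4009/2)=0.932202; N=√[24·2·1·120]=75.894664
k: max(0,(-2)−(1))=0 … min(3+(-2),3−(1))=1
  k=0: (−1)^3·75.8947/(12)·0.3619^3·0.9322^3 = -0.242920
  k=1: (−1)^4·75.8947/(24)·0.3619^1·0.9322^5 = +0.805721
d^3_{1,-2}(2.4009) = -0.242920 +0.805721 = +0.562801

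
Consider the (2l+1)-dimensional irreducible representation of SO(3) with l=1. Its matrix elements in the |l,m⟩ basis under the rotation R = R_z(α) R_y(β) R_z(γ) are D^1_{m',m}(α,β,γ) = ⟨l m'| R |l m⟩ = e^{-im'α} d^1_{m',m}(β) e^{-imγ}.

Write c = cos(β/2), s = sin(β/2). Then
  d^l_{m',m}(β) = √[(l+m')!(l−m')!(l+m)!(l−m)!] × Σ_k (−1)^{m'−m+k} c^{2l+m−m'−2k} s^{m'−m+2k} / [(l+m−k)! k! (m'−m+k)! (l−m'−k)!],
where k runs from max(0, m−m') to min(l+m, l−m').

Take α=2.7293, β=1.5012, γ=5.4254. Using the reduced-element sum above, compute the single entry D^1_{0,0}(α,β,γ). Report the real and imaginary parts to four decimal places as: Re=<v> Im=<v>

Re=0.0695 Im=0.0000

Split into d^1_{0,0}(β=1.5012) × two z-phases.
With c≡cos(β/2)=0.731280 and s≡sin(β/2)=0.682078, N=[1·1·1·1]^{1/2}=1.000000
k: max(0,(0)−(0))=0 … min(1+(0),1−(0))=1
  k=0: (−1)^0·1.0000/(1)·0.7313^2·0.6821^0 = +0.534770
  k=1: (−1)^1·1.0000/(1)·0.7313^0·0.6821^2 = -0.465230
d^1_{0,0}(1.5012) = +0.534770 -0.465230 = +0.069540
Phases: e^{-i·(0)·2.7293}=+1.000000+0.000000i, e^{-i·(0)·5.4254}=+1.000000+0.000000i ⇒ D=+0.069540+0.000000i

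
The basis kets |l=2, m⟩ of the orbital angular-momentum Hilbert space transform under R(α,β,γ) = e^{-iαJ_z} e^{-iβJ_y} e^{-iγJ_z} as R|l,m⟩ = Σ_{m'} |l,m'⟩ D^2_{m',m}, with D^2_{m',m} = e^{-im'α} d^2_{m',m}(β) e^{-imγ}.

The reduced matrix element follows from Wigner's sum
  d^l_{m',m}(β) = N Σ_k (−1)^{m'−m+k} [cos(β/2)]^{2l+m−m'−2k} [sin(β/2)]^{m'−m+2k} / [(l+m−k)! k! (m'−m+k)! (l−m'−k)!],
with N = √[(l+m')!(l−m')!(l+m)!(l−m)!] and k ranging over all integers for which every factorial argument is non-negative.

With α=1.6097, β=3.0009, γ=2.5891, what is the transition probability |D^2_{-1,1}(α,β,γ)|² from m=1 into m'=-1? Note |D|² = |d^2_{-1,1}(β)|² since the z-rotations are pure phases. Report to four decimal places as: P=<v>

D^2_{-1,1}(1.6097,3.0009,2.5891) = e^{-i·-1·1.6097}·d^2_{-1,1}(3.0009)·e^{-i·1·2.5891}. Compute d first:
With c≡cos(β/2)=0.070288 and s≡sin(β/2)=0.997527, N=[1·6·6·1]^{1/2}=6.000000
The bounds max(0,m−m')=2 and min(l+m,l−m')=3 give 2 terms
  k=2: (−1)^0·6.0000/(2)·0.0703^2·0.9975^2 = +0.014748
  k=3: (−1)^1·6.0000/(6)·0.0703^0·0.9975^4 = -0.990144
d^2_{-1,1}(3.0009) = +0.014748 -0.990144 = -0.975395
|D^2_{-1,1}|² = |d^2_{-1,1}(β)|² = (-0.975395)² = 0.951396 (the z-rotation phases have unit modulus)

P=0.9514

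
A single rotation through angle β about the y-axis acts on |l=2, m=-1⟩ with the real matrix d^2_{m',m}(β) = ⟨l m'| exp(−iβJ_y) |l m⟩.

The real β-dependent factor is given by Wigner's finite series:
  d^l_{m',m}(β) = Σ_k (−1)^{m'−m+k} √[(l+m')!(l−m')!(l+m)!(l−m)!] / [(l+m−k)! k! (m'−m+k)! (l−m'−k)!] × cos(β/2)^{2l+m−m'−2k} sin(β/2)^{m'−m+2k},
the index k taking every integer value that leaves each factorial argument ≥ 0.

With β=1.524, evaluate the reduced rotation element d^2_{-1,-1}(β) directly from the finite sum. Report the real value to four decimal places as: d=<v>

d=-0.4744

d^2_{-1,-1}(β=1.524) via Wigner's sum:
Half-angle: c=0.723457, s=0.690370. N=√(1·6·1·6)=6.000000
k∈{0,1} keeps every argument non-negative
  k=0: (−1)^0·6.0000/(6)·0.7235^4·0.6904^0 = +0.273937
  k=1: (−1)^1·6.0000/(2)·0.7235^2·0.6904^2 = -0.748359
d^2_{-1,-1}(1.524) = +0.273937 -0.748359 = -0.474422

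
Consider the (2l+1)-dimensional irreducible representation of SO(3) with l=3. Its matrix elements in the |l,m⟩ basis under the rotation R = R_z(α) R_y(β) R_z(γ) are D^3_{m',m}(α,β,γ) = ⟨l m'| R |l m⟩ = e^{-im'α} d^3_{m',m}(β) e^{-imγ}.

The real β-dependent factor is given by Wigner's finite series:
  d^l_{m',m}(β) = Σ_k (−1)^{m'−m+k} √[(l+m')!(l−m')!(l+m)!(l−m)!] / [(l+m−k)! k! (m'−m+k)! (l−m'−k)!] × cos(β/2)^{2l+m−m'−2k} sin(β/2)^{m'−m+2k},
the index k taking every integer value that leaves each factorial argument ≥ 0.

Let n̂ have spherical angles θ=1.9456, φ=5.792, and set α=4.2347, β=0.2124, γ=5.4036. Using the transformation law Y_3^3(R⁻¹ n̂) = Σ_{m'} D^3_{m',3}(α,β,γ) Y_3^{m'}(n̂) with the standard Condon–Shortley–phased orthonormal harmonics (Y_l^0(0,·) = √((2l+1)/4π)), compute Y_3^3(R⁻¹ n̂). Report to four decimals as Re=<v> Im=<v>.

Re=-0.2422 Im=-0.2398

Need the full column D^3_{m',3} for m'=−3..3 at α=4.2347, β=0.2124, γ=5.4036.
cos(β/2)=0.994366, sin(β/2)=0.106000
d^3_{-3,3}: single k=6 term ⇒ +0.000001;  D = -0.000001+0.000001i
d^3_{-2,3}: single k=5 term ⇒ +0.000033;  D = +0.000004-0.000032i
d^3_{-1,3}: single k=4 term ⇒ +0.000483;  D = +0.000402+0.000269i
d^3_{0,3}: single k=3 term ⇒ +0.005237;  D = -0.004589+0.002524i
d^3_{1,3}: single k=2 term ⇒ +0.042545;  D = -0.001070-0.042531i
d^3_{2,3}: single k=1 term ⇒ +0.252415;  D = +0.227007+0.110369i
d^3_{3,3}: single k=0 term ⇒ +0.966669;  D = -0.775034+0.577729i
Y_3^{m'}(θ=1.9456,φ=5.792) and Σ D·Y over m':
  (-0.0000+0.0000i)·(+0.0326+0.3346i)  (+0.0000-0.0000i)·(-0.1798-0.2695i)  (+0.0004+0.0003i)·(-0.0875-0.0468i)  (-0.0046+0.0025i)·(+0.3183+0.0000i)  (-0.0011-0.0425i)·(+0.0875-0.0468i)  (+0.2270+0.1104i)·(-0.1798+0.2695i)  (-0.7750+0.5777i)·(-0.0326+0.3346i)
Y_3^3(R⁻¹ n̂) = -0.242175-0.239788i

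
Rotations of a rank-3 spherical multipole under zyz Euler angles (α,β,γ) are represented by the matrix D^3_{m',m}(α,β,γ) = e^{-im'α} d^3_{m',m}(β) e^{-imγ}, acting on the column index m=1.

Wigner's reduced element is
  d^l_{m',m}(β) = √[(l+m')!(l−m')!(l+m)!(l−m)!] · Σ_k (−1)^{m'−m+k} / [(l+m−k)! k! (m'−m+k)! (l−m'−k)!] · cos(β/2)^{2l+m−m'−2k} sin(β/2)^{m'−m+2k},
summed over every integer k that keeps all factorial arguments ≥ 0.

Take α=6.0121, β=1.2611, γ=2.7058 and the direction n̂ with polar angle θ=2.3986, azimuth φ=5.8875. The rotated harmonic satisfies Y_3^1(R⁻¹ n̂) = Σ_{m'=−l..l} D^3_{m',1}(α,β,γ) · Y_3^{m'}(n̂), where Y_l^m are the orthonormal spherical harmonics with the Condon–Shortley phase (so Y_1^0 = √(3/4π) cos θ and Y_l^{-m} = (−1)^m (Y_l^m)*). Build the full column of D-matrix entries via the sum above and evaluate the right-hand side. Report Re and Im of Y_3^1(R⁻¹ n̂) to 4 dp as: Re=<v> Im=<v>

Re=-0.0386 Im=-0.0138

Need the full column D^3_{m',1} for m'=−3..3 at α=6.0121, β=1.2611, γ=2.7058.
cos(β/2)=0.807703, sin(β/2)=0.589589
d^3_{-3,1}: single k=4 term ⇒ +0.305314;  D = -0.283821+0.112528i
d^3_{-2,1}: k∈[3..4] ⇒ +0.683021 -0.181970 = +0.501051;  D = -0.498219+0.053200i
d^3_{-1,1}: k∈[2..4] ⇒ +0.887683 -0.630654 +0.042005 = +0.299033;  D = -0.294986-0.049030i
d^3_{0,1}: k∈[1..3] ⇒ +0.702101 -1.122318 +0.199338 = -0.220879;  D = +0.200235+0.093240i
d^3_{1,1}: k∈[0..2] ⇒ +0.277659 -1.183577 +0.472991 = -0.432927;  D = +0.329195+0.281170i
d^3_{2,1}: k∈[0..1] ⇒ -0.640927 +0.683021 = +0.042093;  D = -0.023518-0.034911i
d^3_{3,1}: single k=0 term ⇒ +0.572997;  D = -0.181196-0.543593i
Y_3^{m'}(θ=2.3986,φ=5.8875) and Σ D·Y over m':
  (-0.2838+0.1125i)·(+0.0484+0.1198i)  (-0.4982+0.0532i)·(-0.2421-0.2450i)  (-0.2950-0.0490i)·(+0.3453+0.1442i)  (+0.2002+0.0932i)·(+0.0792+0.0000i)  (+0.3292+0.2812i)·(-0.3453+0.1442i)  (-0.0235-0.0349i)·(-0.2421+0.2450i)  (-0.1812-0.5436i)·(-0.0484+0.1198i)
Y_3^1(R⁻¹ n̂) = -0.038604-0.013798i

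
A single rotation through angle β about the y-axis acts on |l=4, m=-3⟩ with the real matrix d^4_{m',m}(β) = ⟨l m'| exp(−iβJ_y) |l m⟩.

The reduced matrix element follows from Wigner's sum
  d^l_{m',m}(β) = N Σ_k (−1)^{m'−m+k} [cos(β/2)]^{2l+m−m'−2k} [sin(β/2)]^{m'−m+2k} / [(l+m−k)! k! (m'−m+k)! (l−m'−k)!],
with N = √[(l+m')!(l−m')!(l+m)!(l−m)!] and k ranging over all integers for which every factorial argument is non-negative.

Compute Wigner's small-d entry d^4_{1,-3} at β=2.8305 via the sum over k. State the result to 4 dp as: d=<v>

d^4_{1,-3}(β=2.8305) via Wigner's sum:
Half-angle: c=0.154920, s=0.987927. N=√(120·6·1·5040)=1904.940944
Admissible k: 0..1 (factorial args all ≥0)
  k=0: (−1)^4·1904.9409/(144)·0.1549^4·0.9879^4 = +0.007258
  k=1: (−1)^5·1904.9409/(240)·0.1549^2·0.9879^6 = -0.177106
d^4_{1,-3}(2.8305) = +0.007258 -0.177106 = -0.169848

d=-0.1698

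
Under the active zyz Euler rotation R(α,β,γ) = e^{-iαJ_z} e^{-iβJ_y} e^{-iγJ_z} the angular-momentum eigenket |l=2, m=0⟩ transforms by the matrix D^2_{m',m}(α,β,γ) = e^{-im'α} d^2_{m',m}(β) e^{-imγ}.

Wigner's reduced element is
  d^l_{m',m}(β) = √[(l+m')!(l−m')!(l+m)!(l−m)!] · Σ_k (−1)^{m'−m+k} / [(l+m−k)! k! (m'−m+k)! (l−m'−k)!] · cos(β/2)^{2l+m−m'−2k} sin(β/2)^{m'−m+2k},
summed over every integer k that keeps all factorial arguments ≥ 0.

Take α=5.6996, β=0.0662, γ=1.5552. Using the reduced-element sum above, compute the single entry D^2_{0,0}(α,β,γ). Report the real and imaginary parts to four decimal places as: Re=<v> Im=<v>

Re=0.9934 Im=0.0000

Split into d^2_{0,0}(β=0.0662) × two z-phases.
With c≡cos(β/2)=0.999452 and s≡sin(β/2)=0.033094, N=[2·2·2·2]^{1/2}=4.000000
k∈{0,1,2} keeps every argument non-negative
  k=0: (−1)^0·4.0000/(4)·0.9995^4·0.0331^0 = +0.997811
  k=1: (−1)^1·4.0000/(1)·0.9995^2·0.0331^2 = -0.004376
  k=2: (−1)^2·4.0000/(4)·0.9995^0·0.0331^4 = +0.000001
d^2_{0,0}(0.0662) = +0.997811 -0.004376 +0.000001 = +0.993436
Attach z-rotation phases: D = e^{-i(0)(5.6996)}·(+0.993436)·e^{-i(0)(1.5552)} = +0.993436+0.000000i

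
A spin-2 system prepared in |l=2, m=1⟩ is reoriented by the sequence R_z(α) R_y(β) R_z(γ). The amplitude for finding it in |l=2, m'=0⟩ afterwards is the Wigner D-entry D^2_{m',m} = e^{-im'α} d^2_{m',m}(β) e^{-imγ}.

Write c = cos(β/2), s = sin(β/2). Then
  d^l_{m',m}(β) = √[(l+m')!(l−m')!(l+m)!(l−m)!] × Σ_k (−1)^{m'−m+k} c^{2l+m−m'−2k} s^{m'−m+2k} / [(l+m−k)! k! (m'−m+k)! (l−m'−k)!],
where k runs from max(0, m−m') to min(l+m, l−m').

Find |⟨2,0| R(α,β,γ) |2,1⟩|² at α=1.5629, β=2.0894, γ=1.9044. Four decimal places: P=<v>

P=0.2780

First d^2_{0,1}(β=2.0894), then the phase factors e^{-i(0)α} and e^{-i(1)γ}:
Half-angle: c=0.502161, s=0.864774. N=√(2·2·6·1)=4.898979
k∈{1,2} keeps every argument non-negative
  k=1: (−1)^0·4.8990/(2)·0.5022^3·0.8648^1 = +0.268230
  k=2: (−1)^1·4.8990/(2)·0.5022^1·0.8648^3 = -0.795475
d^2_{0,1}(2.0894) = +0.268230 -0.795475 = -0.527245
|D^2_{0,1}|² = |d^2_{0,1}(β)|² = (-0.527245)² = 0.277987 (the z-rotation phases have unit modulus)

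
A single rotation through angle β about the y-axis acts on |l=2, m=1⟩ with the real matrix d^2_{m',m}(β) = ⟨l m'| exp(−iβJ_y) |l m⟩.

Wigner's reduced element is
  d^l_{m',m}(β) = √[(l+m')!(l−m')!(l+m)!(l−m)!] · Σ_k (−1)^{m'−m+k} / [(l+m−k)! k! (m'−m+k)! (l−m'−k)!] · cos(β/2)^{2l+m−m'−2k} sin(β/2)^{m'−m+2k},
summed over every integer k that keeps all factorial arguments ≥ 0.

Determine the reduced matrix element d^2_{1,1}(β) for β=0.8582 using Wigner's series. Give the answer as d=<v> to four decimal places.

d^2_{1,1}(β=0.8582) via Wigner's sum:
Half-angle: c=0.909341, s=0.416053. N=√(6·1·6·1)=6.000000
The bounds max(0,m−m')=0 and min(l+m,l−m')=1 give 2 terms
  k=0: (−1)^0·6.0000/(6)·0.9093^4·0.4161^0 = +0.683764
  k=1: (−1)^1·6.0000/(2)·0.9093^2·0.4161^2 = -0.429409
d^2_{1,1}(0.8582) = +0.683764 -0.429409 = +0.254355

d=0.2544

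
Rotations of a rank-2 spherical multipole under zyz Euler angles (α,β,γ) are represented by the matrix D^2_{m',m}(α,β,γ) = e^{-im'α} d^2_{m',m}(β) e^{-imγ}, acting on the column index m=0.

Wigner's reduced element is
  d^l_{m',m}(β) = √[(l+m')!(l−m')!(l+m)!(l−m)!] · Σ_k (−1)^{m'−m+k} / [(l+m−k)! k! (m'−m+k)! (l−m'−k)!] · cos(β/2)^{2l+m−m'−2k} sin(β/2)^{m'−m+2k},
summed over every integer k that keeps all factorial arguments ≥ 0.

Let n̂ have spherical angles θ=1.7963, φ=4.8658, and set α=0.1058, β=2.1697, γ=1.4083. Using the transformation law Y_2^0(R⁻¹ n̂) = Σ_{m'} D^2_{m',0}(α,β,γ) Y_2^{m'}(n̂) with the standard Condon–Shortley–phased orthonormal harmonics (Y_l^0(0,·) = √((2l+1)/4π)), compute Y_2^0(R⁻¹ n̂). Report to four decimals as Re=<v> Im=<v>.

Need the full column D^2_{m',0} for m'=−2..2 at α=0.1058, β=2.1697, γ=1.4083.
cos(β/2)=0.467045, sin(β/2)=0.884233
d^2_{-2,0}: single k=2 term ⇒ +0.417761;  D = +0.408443+0.087740i
d^2_{-1,0}: k∈[1..2] ⇒ +0.220658 -0.790925 = -0.570267;  D = -0.567078-0.060222i
d^2_{0,0}: k∈[0..2] ⇒ +0.047581 -0.682200 +0.611319 = -0.023300;  D = -0.023300+0.000000i
d^2_{1,0}: k∈[0..1] ⇒ -0.220658 +0.790925 = +0.570267;  D = +0.567078-0.060222i
d^2_{2,0}: single k=0 term ⇒ +0.417761;  D = +0.408443-0.087740i
Y_2^{m'}(θ=1.7963,φ=4.8658) and Σ D·Y over m':
  (+0.4084+0.0877i)·(-0.3498+0.1108i)  (-0.5671-0.0602i)·(-0.0257-0.1664i)  (-0.0233+0.0000i)·(-0.2681+0.0000i)  (+0.5671-0.0602i)·(+0.0257-0.1664i)  (+0.4084-0.0877i)·(-0.3498-0.1108i)
Y_2^0(R⁻¹ n̂) = -0.289830+0.000000i

Re=-0.2898 Im=0.0000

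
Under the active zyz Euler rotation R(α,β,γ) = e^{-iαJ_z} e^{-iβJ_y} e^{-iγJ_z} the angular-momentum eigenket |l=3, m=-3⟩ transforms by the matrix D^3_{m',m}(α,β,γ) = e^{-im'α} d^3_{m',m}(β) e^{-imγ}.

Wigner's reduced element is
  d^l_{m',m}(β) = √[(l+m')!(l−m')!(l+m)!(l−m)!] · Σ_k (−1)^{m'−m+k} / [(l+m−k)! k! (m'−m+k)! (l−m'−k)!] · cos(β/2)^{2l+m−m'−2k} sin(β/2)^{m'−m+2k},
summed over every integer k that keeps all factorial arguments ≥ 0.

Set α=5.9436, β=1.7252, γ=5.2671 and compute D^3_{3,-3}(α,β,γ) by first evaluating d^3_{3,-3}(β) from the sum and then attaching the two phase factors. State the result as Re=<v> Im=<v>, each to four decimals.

Re=-0.0850 Im=-0.1721

Split into d^3_{3,-3}(β=1.7252) × two z-phases.
Half-angle: c=0.650465, s=0.759536. N=√(720·1·1·720)=720.000000
The bounds max(0,m−m')=0 and min(l+m,l−m')=0 give 1 term
  k=0: (−1)^6·720.0000/(720)·0.6505^0·0.7595^6 = +0.191996
d^3_{3,-3}(1.7252) = +0.191996
Phases: e^{-i·(3)·5.9436}=+0.524426+0.851456i, e^{-i·(-3)·5.2671}=-0.995647-0.093201i ⇒ D=-0.085013-0.172149i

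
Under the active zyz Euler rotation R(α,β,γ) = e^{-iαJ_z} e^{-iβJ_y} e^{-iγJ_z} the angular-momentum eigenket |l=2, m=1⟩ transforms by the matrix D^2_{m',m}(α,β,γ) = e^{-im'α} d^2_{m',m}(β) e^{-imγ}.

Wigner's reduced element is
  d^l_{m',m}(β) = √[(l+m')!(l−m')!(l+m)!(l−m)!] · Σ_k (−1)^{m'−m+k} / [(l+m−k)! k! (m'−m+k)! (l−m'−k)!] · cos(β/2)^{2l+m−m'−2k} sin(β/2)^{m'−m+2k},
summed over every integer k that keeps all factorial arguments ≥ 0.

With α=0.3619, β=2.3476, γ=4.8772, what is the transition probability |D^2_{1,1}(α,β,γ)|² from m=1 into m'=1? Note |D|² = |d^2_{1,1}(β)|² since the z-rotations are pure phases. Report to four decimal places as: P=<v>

D^2_{1,1}(0.3619,2.3476,4.8772) = e^{-i·1·0.3619}·d^2_{1,1}(2.3476)·e^{-i·1·4.8772}. Compute d first:
With c≡cos(β/2)=0.386650 and s≡sin(β/2)=0.922227, N=[6·1·6·1]^{1/2}=6.000000
k∈{0,1} keeps every argument non-negative
  k=0: (−1)^0·6.0000/(6)·0.3867^4·0.9222^0 = +0.022350
  k=1: (−1)^1·6.0000/(2)·0.3867^2·0.9222^2 = -0.381446
d^2_{1,1}(2.3476) = +0.022350 -0.381446 = -0.359096
|D^2_{1,1}|² = |d^2_{1,1}(β)|² = (-0.359096)² = 0.128950 (the z-rotation phases have unit modulus)

P=0.1289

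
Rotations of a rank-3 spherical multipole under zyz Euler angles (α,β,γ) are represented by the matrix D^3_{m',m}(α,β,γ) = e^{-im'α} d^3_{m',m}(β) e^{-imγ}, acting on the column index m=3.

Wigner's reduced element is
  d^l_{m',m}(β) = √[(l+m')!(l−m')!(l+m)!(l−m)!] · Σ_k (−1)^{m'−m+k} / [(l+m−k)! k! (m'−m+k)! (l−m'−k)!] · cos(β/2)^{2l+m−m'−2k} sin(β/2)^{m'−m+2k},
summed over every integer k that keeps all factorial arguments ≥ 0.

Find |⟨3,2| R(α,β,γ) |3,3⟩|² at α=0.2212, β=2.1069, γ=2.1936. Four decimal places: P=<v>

D^3_{2,3}(0.2212,2.1069,2.1936) = e^{-i·2·0.2212}·d^3_{2,3}(2.1069)·e^{-i·3·2.1936}. Compute d first:
c=cos(2.1069/2)=0.494575, s=sin(2.1069/2)=0.869135; N=√[120·1·720·1]=293.938769
k: max(0,(3)−(2))=1 … min(3+(3),3−(2))=1
  k=1: (−1)^0·293.9388/(120)·0.4946^5·0.8691^1 = +0.062998
d^3_{2,3}(2.1069) = +0.062998
|D^3_{2,3}|² = |d^3_{2,3}(β)|² = (+0.062998)² = 0.003969 (the z-rotation phases have unit modulus)

P=0.0040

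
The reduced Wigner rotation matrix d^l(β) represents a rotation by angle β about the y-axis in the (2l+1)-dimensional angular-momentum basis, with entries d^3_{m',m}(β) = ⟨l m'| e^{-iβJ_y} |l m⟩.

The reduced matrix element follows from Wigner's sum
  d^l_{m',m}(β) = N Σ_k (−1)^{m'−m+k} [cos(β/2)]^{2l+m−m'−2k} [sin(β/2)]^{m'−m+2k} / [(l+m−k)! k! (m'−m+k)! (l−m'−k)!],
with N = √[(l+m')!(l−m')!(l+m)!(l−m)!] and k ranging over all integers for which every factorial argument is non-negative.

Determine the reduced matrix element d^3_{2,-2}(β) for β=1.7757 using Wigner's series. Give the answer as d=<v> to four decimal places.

d=0.5031

d^3_{2,-2}(β=1.7757) via Wigner's sum:
Half-angle: c=0.631081, s=0.775717. N=√(120·1·1·120)=120.000000
The bounds max(0,m−m')=0 and min(l+m,l−m')=1 give 2 terms
  k=0: (−1)^4·120.0000/(24)·0.6311^2·0.7757^4 = +0.721030
  k=1: (−1)^5·120.0000/(120)·0.6311^0·0.7757^6 = -0.217881
d^3_{2,-2}(1.7757) = +0.721030 -0.217881 = +0.503149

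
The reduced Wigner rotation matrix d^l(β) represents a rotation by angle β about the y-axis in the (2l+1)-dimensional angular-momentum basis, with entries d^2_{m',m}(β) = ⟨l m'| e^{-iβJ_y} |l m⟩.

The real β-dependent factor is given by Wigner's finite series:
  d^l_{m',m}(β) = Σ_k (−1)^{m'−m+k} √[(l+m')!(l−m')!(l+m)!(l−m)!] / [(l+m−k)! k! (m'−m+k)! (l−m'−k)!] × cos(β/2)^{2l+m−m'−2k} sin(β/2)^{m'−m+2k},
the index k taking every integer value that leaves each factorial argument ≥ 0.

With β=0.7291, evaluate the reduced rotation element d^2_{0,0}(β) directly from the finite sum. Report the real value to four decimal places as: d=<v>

d=0.3343

d^2_{0,0}(β=0.7291) via Wigner's sum:
Half-angle: c=0.934284, s=0.356529. N=√(2·2·2·2)=4.000000
k∈{0,1,2} keeps every argument non-negative
  k=0: (−1)^0·4.0000/(4)·0.9343^4·0.3565^0 = +0.761932
  k=1: (−1)^1·4.0000/(1)·0.9343^2·0.3565^2 = -0.443821
  k=2: (−1)^2·4.0000/(4)·0.9343^0·0.3565^4 = +0.016158
d^2_{0,0}(0.7291) = +0.761932 -0.443821 +0.016158 = +0.334269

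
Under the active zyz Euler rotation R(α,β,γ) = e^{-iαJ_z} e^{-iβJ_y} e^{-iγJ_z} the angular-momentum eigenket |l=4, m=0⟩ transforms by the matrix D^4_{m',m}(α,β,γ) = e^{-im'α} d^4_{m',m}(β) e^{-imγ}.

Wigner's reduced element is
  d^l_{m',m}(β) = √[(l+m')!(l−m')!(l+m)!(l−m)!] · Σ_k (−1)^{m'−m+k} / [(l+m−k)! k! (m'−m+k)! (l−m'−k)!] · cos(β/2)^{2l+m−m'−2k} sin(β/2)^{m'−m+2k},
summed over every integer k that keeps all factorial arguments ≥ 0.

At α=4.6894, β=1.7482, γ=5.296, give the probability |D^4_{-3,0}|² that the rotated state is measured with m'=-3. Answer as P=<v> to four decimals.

P=0.0620

Split into d^4_{-3,0}(β=1.7482) × two z-phases.
Half-angle: c=0.641687, s=0.766966. N=√(1·5040·24·24)=1703.830978
k: max(0,(0)−(-3))=3 … min(4+(0),4−(-3))=4
  k=3: (−1)^0·1703.8310/(144)·0.6417^5·0.7670^3 = +0.580778
  k=4: (−1)^1·1703.8310/(144)·0.6417^3·0.7670^5 = -0.829690
d^4_{-3,0}(1.7482) = +0.580778 -0.829690 = -0.248912
|D^4_{-3,0}|² = |d^4_{-3,0}(β)|² = (-0.248912)² = 0.061957 (the z-rotation phases have unit modulus)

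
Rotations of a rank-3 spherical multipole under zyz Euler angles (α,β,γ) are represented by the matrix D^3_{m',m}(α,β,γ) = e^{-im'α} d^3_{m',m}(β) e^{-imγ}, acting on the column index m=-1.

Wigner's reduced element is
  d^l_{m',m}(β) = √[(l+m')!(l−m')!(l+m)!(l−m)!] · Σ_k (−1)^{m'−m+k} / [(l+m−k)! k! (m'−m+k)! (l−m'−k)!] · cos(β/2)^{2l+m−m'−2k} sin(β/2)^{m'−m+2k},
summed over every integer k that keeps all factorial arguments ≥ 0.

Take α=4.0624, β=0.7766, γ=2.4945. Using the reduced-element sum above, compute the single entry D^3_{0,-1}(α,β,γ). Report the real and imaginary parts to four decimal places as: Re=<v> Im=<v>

First d^3_{0,-1}(β=0.7766), then the phase factors e^{-i(0)α} and e^{-i(-1)γ}:
Half-angle: c=0.925554, s=0.378616. N=√(6·6·2·24)=41.569219
k: max(0,(-1)−(0))=0 … min(3+(-1),3−(0))=2
  k=0: (−1)^1·41.5692/(12)·0.9256^5·0.3786^1 = -0.890836
  k=1: (−1)^2·41.5692/(4)·0.9256^3·0.3786^3 = +0.447211
  k=2: (−1)^3·41.5692/(12)·0.9256^1·0.3786^5 = -0.024945
d^3_{0,-1}(0.7766) = -0.890836 +0.447211 -0.024945 = -0.468570
D = (+1.000000+0.000000i)·(-0.468570)·(-0.797840+0.602869i) = +0.373844-0.282487i

Re=0.3738 Im=-0.2825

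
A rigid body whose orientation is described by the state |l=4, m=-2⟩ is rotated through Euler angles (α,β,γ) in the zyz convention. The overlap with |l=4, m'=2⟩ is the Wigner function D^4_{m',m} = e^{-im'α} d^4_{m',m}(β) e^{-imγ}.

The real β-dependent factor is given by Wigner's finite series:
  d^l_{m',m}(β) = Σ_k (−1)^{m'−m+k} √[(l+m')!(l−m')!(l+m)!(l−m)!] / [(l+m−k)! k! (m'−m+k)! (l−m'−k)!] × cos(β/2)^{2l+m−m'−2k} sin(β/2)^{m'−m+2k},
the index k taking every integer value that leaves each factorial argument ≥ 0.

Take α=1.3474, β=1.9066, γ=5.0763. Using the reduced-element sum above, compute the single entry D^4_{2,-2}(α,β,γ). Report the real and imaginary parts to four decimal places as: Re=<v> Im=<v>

Split into d^4_{2,-2}(β=1.9066) × two z-phases.
Half-angle: c=0.578996, s=0.815331. N=√(720·2·2·720)=1440.000000
k: max(0,(-2)−(2))=0 … min(4+(-2),4−(2))=2
  k=0: (−1)^4·1440.0000/(96)·0.5790^4·0.8153^4 = +0.744951
  k=1: (−1)^5·1440.0000/(120)·0.5790^2·0.8153^6 = -1.181774
  k=2: (−1)^6·1440.0000/(1440)·0.5790^0·0.8153^8 = +0.195286
d^4_{2,-2}(1.9066) = +0.744951 -1.181774 +0.195286 = -0.241538
Attach z-rotation phases: D = e^{-i(2)(1.3474)}·(-0.241538)·e^{-i(-2)(5.0763)} = -0.093209-0.222829i

Re=-0.0932 Im=-0.2228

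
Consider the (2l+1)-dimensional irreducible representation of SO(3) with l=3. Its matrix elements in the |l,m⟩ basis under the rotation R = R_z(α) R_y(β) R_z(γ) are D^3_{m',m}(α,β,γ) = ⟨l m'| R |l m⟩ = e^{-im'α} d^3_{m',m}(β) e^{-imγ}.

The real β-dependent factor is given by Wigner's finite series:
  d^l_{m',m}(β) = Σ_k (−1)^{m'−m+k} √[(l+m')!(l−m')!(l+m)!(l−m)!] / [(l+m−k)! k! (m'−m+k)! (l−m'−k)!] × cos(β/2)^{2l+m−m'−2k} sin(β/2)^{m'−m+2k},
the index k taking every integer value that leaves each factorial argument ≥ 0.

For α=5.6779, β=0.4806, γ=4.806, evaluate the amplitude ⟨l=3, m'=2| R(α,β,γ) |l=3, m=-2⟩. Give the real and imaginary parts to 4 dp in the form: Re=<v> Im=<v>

Split into d^3_{2,-2}(β=0.4806) × two z-phases.
With c≡cos(β/2)=0.971267 and s≡sin(β/2)=0.237994, N=[120·1·1·120]^{1/2}=120.000000
The bounds max(0,m−m')=0 and min(l+m,l−m')=1 give 2 terms
  k=0: (−1)^4·120.0000/(24)·0.9713^2·0.2380^4 = +0.015133
  k=1: (−1)^5·120.0000/(120)·0.9713^0·0.2380^6 = -0.000182
d^3_{2,-2}(0.4806) = +0.015133 -0.000182 = +0.014951
D = (+0.352485+0.935817i)·(+0.014951)·(-0.982525-0.186130i) = -0.002574-0.014728i

Re=-0.0026 Im=-0.0147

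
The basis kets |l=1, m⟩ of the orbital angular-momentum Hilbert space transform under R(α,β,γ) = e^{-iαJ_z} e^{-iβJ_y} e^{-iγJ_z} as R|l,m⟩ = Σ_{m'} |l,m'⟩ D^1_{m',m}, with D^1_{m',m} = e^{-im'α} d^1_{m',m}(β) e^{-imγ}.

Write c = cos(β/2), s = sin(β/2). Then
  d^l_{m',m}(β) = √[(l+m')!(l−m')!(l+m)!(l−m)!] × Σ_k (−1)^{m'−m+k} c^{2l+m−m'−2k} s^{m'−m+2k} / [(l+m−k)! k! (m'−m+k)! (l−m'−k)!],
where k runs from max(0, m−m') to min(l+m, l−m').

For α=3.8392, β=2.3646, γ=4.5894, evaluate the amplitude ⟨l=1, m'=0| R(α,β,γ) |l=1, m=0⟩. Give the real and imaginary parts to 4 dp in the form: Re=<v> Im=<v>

Re=-0.7130 Im=0.0000

D^1_{0,0}(3.8392,2.3646,4.5894) = e^{-i·0·3.8392}·d^1_{0,0}(2.3646)·e^{-i·0·4.5894}. Compute d first:
With c≡cos(β/2)=0.378797 and s≡sin(β/2)=0.925480, N=[1·1·1·1]^{1/2}=1.000000
k: max(0,(0)−(0))=0 … min(1+(0),1−(0))=1
  k=0: (−1)^0·1.0000/(1)·0.3788^2·0.9255^0 = +0.143487
  k=1: (−1)^1·1.0000/(1)·0.3788^0·0.9255^2 = -0.856513
d^1_{0,0}(2.3646) = +0.143487 -0.856513 = -0.713025
Attach z-rotation phases: D = e^{-i(0)(3.8392)}·(-0.713025)·e^{-i(0)(4.5894)} = -0.713025+0.000000i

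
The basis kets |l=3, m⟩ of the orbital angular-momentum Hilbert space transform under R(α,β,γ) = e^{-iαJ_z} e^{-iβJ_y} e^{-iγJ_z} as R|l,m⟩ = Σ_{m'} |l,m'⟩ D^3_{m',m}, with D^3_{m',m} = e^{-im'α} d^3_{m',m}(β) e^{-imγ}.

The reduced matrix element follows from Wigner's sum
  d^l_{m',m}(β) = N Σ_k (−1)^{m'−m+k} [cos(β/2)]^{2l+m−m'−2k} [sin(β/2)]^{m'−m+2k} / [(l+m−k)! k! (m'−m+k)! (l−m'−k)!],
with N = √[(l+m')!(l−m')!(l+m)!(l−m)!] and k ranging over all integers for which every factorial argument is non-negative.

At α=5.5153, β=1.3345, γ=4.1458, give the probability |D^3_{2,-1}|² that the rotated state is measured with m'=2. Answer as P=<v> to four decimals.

P=0.2510

First d^3_{2,-1}(β=1.3345), then the phase factors e^{-i(2)α} and e^{-i(-1)γ}:
With c≡cos(β/2)=0.785526 and s≡sin(β/2)=0.618828, N=[120·1·2·24]^{1/2}=75.894664
Admissible k: 0..1 (factorial args all ≥0)
  k=0: (−1)^3·75.8947/(12)·0.7855^3·0.6188^3 = -0.726478
  k=1: (−1)^4·75.8947/(24)·0.7855^1·0.6188^5 = +0.225430
d^3_{2,-1}(1.3345) = -0.726478 +0.225430 = -0.501048
|D^3_{2,-1}|² = |d^3_{2,-1}(β)|² = (-0.501048)² = 0.251050 (the z-rotation phases have unit modulus)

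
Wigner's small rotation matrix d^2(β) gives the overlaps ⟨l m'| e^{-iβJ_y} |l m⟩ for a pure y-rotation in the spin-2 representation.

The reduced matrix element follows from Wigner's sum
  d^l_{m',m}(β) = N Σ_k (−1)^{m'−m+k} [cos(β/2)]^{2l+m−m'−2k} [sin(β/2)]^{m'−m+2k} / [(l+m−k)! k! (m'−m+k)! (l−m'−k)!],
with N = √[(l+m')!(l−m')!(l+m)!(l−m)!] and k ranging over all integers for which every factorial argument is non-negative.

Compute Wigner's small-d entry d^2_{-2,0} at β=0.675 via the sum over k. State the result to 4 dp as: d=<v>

d^2_{-2,0}(β=0.675) via Wigner's sum:
With c≡cos(β/2)=0.943585 and s≡sin(β/2)=0.331129, N=[1·24·2·2]^{1/2}=9.797959
k∈{2} keeps every argument non-negative
  k=2: (−1)^0·9.7980/(4)·0.9436^2·0.3311^2 = +0.239129
d^2_{-2,0}(0.675) = +0.239129

d=0.2391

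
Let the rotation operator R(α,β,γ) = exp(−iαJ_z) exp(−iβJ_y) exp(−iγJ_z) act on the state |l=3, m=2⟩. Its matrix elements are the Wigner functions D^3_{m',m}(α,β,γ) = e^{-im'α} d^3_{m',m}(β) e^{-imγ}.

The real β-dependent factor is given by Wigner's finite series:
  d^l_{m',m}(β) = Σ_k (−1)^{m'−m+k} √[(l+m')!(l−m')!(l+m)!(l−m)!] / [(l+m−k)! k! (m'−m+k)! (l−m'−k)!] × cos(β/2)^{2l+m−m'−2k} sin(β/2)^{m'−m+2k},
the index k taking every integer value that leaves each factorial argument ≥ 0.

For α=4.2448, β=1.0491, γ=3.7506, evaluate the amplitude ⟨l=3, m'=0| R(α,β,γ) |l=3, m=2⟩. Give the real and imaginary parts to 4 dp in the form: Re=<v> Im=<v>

First d^3_{0,2}(β=1.0491), then the phase factors e^{-i(0)α} and e^{-i(2)γ}:
Half-angle: c=0.865549, s=0.500824. N=√(6·6·120·1)=65.726707
k∈{2,3} keeps every argument non-negative
  k=2: (−1)^0·65.7267/(12)·0.8655^4·0.5008^2 = +0.771077
  k=3: (−1)^1·65.7267/(12)·0.8655^2·0.5008^4 = -0.258157
d^3_{0,2}(1.0491) = +0.771077 -0.258157 = +0.512920
D = (+1.000000+0.000000i)·(+0.512920)·(+0.345509-0.938415i) = +0.177219-0.481332i

Re=0.1772 Im=-0.4813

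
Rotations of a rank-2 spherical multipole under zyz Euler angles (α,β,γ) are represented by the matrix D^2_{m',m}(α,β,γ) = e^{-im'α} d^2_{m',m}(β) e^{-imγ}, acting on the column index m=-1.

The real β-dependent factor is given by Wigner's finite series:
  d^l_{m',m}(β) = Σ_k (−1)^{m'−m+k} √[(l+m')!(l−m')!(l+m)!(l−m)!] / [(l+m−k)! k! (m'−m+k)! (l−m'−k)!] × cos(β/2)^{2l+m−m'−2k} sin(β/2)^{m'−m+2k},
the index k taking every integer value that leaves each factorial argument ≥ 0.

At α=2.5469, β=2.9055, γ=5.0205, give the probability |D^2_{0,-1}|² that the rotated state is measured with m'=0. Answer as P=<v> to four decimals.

P=0.0776

First d^2_{0,-1}(β=2.9055), then the phase factors e^{-i(0)α} and e^{-i(-1)γ}:
With c≡cos(β/2)=0.117772 and s≡sin(β/2)=0.993041, N=[2·2·1·6]^{1/2}=4.898979
k∈{0,1} keeps every argument non-negative
  k=0: (−1)^1·4.8990/(2)·0.1178^3·0.9930^1 = -0.003973
  k=1: (−1)^2·4.8990/(2)·0.1178^1·0.9930^3 = +0.282501
d^2_{0,-1}(2.9055) = -0.003973 +0.282501 = +0.278528
|D^2_{0,-1}|² = |d^2_{0,-1}(β)|² = (+0.278528)² = 0.077578 (the z-rotation phases have unit modulus)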